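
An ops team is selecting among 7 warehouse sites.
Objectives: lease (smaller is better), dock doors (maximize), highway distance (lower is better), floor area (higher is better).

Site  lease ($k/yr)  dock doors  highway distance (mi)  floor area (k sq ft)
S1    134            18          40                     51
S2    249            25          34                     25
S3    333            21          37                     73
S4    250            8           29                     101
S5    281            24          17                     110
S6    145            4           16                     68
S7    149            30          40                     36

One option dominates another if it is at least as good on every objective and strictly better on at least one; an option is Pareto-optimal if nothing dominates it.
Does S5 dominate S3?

S5 vs S3: lease 281≤333, dock doors 24≥21, highway distance 17≤37, floor area 110≥73 — S5 is at least as good on every objective with at least one strict improvement.

Yes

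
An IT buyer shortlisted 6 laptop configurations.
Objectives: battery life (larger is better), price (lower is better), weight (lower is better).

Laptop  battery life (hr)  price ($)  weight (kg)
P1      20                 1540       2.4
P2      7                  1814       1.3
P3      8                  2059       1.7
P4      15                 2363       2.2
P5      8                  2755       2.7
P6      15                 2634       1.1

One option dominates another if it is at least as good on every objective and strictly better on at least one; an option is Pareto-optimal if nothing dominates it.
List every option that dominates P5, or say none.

P1, P3, P4, P6

P1: battery life 20≥8, price 1540≤2755, weight 2.4≤2.7 — dominates P5.
P3: battery life 8≥8, price 2059≤2755, weight 1.7≤2.7 — dominates P5.
P4: battery life 15≥8, price 2363≤2755, weight 2.2≤2.7 — dominates P5.
P6: battery life 15≥8, price 2634≤2755, weight 1.1≤2.7 — dominates P5.
Others (P2) are each worse than P5 on at least one objective.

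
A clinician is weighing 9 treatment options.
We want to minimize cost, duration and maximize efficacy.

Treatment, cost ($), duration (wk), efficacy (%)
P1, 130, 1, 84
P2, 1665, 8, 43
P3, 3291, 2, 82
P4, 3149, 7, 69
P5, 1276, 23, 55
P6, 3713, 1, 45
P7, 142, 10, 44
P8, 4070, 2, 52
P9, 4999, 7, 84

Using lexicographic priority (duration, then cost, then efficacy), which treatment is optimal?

P1

First minimize duration: best is 1, kept {P1, P6}.
Then minimize cost: best is 130, kept {P1}.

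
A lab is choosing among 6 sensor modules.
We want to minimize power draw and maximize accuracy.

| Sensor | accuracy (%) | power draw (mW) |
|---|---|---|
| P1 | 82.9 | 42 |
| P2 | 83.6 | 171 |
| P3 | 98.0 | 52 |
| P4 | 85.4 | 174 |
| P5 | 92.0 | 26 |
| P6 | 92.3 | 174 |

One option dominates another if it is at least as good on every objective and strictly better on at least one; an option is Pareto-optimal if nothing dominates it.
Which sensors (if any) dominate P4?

P3, P5, P6

P3: accuracy 98.0≥85.4, power draw 52≤174 — dominates P4.
P5: accuracy 92.0≥85.4, power draw 26≤174 — dominates P4.
P6: accuracy 92.3≥85.4, power draw 174≤174 — dominates P4.
Others (P1, P2) are each worse than P4 on at least one objective.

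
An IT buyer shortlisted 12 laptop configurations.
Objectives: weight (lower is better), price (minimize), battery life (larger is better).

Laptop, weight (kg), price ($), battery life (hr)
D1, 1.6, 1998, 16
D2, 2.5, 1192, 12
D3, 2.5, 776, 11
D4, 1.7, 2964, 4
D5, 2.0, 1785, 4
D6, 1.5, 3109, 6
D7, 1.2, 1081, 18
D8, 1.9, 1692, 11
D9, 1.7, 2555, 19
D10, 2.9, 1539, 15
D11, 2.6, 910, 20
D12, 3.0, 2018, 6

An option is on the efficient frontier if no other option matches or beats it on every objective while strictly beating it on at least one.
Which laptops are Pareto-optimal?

D1: dominated by D7 (weight 1.2≤1.6, price 1081≤1998, battery life 18≥16).
D2: dominated by D7 (weight 1.2≤2.5, price 1081≤1192, battery life 18≥12).
D3: not dominated (best price).
D4: dominated by D1 (weight 1.6≤1.7, price 1998≤2964, battery life 16≥4).
D5: dominated by D7 (weight 1.2≤2.0, price 1081≤1785, battery life 18≥4).
D6: dominated by D7 (weight 1.2≤1.5, price 1081≤3109, battery life 18≥6).
D7: not dominated (best weight).
D8: dominated by D7 (weight 1.2≤1.9, price 1081≤1692, battery life 18≥11).
D9: not dominated.
D10: dominated by D7 (weight 1.2≤2.9, price 1081≤1539, battery life 18≥15).
D11: not dominated (best battery life).
D12: dominated by D1 (weight 1.6≤3.0, price 1998≤2018, battery life 16≥6).

D3, D7, D9, D11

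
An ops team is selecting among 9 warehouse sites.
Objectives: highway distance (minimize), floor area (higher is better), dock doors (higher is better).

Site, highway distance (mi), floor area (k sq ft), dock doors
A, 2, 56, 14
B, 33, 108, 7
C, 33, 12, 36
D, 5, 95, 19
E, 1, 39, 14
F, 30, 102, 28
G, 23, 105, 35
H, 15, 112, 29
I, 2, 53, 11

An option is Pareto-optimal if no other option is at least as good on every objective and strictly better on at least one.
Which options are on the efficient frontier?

A: not dominated.
B: dominated by H (highway distance 15≤33, floor area 112≥108, dock doors 29≥7).
C: not dominated (best dock doors).
D: not dominated.
E: not dominated (best highway distance).
F: dominated by G (highway distance 23≤30, floor area 105≥102, dock doors 35≥28).
G: not dominated.
H: not dominated (best floor area).
I: dominated by A (highway distance 2≤2, floor area 56≥53, dock doors 14≥11).

A, C, D, E, G, H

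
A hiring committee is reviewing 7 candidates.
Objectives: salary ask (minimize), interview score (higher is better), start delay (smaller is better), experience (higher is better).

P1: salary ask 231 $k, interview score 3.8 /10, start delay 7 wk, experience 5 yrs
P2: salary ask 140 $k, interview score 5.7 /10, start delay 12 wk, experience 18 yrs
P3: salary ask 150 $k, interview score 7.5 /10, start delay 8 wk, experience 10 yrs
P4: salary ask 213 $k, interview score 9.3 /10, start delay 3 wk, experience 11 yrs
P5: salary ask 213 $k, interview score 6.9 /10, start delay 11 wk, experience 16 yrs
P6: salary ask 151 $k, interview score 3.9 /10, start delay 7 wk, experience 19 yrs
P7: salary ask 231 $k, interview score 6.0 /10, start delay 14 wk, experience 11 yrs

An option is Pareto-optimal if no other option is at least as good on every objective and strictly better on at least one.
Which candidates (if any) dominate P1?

P4, P6

P4: salary ask 213≤231, interview score 9.3≥3.8, start delay 3≤7, experience 11≥5 — dominates P1.
P6: salary ask 151≤231, interview score 3.9≥3.8, start delay 7≤7, experience 19≥5 — dominates P1.
Others (P2, P3, P5, P7) are each worse than P1 on at least one objective.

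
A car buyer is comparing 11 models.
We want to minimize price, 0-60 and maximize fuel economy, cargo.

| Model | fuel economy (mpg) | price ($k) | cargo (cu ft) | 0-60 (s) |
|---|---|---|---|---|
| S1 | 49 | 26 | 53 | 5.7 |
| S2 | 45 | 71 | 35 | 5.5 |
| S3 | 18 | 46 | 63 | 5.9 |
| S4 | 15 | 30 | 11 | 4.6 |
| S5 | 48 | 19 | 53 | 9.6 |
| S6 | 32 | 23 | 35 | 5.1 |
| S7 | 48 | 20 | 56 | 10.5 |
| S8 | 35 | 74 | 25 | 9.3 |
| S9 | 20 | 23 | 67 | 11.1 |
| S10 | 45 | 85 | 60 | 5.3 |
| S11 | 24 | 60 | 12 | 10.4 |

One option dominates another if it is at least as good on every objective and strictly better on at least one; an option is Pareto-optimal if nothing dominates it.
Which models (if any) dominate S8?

S1, S2

S1: fuel economy 49≥35, price 26≤74, cargo 53≥25, 0-60 5.7≤9.3 — dominates S8.
S2: fuel economy 45≥35, price 71≤74, cargo 35≥25, 0-60 5.5≤9.3 — dominates S8.
Others (S3, S4, S5, S6, S7, S9, S10, S11) are each worse than S8 on at least one objective.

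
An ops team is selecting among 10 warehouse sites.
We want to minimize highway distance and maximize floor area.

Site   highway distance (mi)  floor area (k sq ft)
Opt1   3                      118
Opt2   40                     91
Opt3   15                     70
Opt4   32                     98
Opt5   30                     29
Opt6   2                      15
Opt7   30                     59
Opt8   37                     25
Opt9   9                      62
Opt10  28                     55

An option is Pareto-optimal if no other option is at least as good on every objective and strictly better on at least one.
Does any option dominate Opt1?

No

Opt2: worse on highway distance (40 vs 3).
Opt3: worse on highway distance (15 vs 3).
Opt4: worse on highway distance (32 vs 3).
Opt5: worse on highway distance (30 vs 3).
Opt6: worse on floor area (15 vs 118).
Opt7: worse on highway distance (30 vs 3).
Opt8: worse on highway distance (37 vs 3).
Opt9: worse on highway distance (9 vs 3).
Opt10: worse on highway distance (28 vs 3).
No option is at least as good as Opt1 on every objective and strictly better on one.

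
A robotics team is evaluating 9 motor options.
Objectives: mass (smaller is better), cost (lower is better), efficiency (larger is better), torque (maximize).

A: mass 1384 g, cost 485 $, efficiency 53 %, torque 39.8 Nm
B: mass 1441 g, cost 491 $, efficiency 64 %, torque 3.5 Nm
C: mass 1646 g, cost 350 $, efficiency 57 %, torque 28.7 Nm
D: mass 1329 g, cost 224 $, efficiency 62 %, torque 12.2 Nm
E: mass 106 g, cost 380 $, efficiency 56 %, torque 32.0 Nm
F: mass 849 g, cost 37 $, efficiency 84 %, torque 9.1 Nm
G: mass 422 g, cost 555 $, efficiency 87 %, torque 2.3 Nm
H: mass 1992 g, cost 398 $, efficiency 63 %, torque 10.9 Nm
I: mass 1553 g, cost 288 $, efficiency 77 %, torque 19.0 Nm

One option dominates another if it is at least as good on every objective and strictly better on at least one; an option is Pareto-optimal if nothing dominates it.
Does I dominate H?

I vs H: mass 1553≤1992, cost 288≤398, efficiency 77≥63, torque 19.0≥10.9 — I is at least as good on every objective with at least one strict improvement.

Yes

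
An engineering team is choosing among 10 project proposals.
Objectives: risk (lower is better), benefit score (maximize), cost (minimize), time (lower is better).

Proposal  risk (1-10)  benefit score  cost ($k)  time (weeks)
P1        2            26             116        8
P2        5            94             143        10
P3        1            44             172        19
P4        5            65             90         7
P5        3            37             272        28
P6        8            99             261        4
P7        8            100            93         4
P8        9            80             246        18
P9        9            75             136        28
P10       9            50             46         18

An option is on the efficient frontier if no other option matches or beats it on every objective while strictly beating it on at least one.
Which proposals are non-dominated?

P1: not dominated.
P2: not dominated.
P3: not dominated (best risk).
P4: not dominated.
P5: dominated by P3 (risk 1≤3, benefit score 44≥37, cost 172≤272, time 19≤28).
P6: dominated by P7 (risk 8≤8, benefit score 100≥99, cost 93≤261, time 4≤4).
P7: not dominated (best benefit score).
P8: dominated by P2 (risk 5≤9, benefit score 94≥80, cost 143≤246, time 10≤18).
P9: dominated by P7 (risk 8≤9, benefit score 100≥75, cost 93≤136, time 4≤28).
P10: not dominated (best cost).

P1, P2, P3, P4, P7, P10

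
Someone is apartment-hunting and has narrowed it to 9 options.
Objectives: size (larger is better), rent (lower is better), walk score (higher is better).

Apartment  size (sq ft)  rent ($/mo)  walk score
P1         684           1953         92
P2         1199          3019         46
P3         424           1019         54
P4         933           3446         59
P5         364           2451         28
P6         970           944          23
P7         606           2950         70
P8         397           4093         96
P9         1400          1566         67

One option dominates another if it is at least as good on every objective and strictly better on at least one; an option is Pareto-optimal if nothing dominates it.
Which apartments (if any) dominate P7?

P1

P1: size 684≥606, rent 1953≤2950, walk score 92≥70 — dominates P7.
Others (P2, P3, P4, P5, P6, P8, P9) are each worse than P7 on at least one objective.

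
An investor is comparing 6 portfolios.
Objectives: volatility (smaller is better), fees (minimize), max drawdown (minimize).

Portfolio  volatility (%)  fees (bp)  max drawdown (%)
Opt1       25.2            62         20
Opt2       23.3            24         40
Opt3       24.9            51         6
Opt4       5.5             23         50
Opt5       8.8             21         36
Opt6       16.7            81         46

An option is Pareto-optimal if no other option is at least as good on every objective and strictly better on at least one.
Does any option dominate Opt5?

Opt1: worse on volatility (25.2 vs 8.8).
Opt2: worse on volatility (23.3 vs 8.8).
Opt3: worse on volatility (24.9 vs 8.8).
Opt4: worse on fees (23 vs 21).
Opt6: worse on volatility (16.7 vs 8.8).
No option is at least as good as Opt5 on every objective and strictly better on one.

No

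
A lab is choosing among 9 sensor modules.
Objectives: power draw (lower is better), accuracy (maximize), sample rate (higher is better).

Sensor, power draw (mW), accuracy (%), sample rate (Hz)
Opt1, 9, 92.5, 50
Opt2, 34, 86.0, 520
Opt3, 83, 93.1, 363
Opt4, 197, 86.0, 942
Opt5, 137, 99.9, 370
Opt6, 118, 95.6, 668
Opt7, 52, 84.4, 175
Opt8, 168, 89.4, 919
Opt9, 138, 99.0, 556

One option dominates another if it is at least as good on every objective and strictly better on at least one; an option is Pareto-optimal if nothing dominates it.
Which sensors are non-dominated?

Opt1, Opt2, Opt3, Opt4, Opt5, Opt6, Opt8, Opt9

Opt1: not dominated (best power draw).
Opt2: not dominated.
Opt3: not dominated.
Opt4: not dominated (best sample rate).
Opt5: not dominated (best accuracy).
Opt6: not dominated.
Opt7: dominated by Opt2 (power draw 34≤52, accuracy 86.0≥84.4, sample rate 520≥175).
Opt8: not dominated.
Opt9: not dominated.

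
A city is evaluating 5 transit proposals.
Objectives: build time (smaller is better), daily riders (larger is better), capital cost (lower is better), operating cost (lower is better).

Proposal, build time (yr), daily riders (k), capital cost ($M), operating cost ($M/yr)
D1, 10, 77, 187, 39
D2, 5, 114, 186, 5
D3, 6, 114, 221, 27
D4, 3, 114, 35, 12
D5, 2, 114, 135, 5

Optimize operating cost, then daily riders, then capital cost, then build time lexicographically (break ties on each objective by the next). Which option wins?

D5

First minimize operating cost: best is 5, kept {D2, D5}.
Then maximize daily riders: best is 114, kept {D2, D5}.
Then minimize capital cost: best is 135, kept {D5}.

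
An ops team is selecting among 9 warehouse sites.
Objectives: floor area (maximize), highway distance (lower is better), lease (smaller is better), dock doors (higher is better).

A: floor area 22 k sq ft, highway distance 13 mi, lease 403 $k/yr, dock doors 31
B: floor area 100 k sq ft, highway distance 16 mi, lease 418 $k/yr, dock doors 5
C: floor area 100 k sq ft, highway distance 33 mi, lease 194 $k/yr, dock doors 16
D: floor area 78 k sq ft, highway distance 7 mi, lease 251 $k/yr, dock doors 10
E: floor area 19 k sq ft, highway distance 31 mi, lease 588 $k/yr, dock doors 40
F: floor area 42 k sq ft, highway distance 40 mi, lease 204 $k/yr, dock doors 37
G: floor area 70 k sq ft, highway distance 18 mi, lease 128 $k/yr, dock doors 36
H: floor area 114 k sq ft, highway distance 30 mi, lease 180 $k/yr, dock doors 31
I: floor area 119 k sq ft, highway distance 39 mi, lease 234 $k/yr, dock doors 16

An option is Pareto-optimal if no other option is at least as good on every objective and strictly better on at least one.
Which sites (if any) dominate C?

H: floor area 114≥100, highway distance 30≤33, lease 180≤194, dock doors 31≥16 — dominates C.
Others (A, B, D, E, F, G, I) are each worse than C on at least one objective.

H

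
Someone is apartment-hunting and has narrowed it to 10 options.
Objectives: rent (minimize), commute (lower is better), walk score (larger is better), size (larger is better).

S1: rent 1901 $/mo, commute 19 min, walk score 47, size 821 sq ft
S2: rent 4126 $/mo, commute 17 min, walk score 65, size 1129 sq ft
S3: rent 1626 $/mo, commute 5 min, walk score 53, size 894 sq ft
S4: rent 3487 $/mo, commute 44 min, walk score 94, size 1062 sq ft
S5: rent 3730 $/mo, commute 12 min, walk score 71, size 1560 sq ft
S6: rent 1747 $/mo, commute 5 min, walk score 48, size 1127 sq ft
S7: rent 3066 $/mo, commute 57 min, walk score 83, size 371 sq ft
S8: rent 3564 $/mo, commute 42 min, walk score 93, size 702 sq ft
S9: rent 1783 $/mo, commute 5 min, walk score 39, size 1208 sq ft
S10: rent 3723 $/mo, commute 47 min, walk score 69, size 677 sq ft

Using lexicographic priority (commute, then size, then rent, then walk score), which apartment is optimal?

S9

First minimize commute: best is 5, kept {S3, S6, S9}.
Then maximize size: best is 1208, kept {S9}.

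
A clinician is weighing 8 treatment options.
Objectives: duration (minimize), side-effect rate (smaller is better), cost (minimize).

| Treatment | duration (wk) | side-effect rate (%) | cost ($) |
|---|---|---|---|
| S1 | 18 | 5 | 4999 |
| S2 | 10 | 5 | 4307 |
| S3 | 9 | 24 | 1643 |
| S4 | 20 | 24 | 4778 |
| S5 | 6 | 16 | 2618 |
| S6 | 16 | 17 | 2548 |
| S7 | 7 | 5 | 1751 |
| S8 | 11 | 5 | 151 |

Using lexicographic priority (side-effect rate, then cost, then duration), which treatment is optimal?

First minimize side-effect rate: best is 5, kept {S1, S2, S7, S8}.
Then minimize cost: best is 151, kept {S8}.

S8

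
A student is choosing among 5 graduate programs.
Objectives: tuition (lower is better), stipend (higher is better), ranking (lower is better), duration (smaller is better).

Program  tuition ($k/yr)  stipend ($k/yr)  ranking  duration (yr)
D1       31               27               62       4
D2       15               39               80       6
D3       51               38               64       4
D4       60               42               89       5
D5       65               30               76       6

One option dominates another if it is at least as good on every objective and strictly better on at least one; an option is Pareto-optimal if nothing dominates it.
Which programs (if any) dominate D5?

D3: tuition 51≤65, stipend 38≥30, ranking 64≤76, duration 4≤6 — dominates D5.
Others (D1, D2, D4) are each worse than D5 on at least one objective.

D3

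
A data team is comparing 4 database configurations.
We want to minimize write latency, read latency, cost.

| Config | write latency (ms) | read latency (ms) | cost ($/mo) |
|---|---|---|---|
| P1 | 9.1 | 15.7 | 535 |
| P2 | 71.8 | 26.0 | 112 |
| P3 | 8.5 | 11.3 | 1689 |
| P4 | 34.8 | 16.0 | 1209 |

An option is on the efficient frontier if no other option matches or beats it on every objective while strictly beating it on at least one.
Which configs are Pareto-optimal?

P1: not dominated.
P2: not dominated (best cost).
P3: not dominated (best write latency).
P4: dominated by P1 (write latency 9.1≤34.8, read latency 15.7≤16.0, cost 535≤1209).

P1, P2, P3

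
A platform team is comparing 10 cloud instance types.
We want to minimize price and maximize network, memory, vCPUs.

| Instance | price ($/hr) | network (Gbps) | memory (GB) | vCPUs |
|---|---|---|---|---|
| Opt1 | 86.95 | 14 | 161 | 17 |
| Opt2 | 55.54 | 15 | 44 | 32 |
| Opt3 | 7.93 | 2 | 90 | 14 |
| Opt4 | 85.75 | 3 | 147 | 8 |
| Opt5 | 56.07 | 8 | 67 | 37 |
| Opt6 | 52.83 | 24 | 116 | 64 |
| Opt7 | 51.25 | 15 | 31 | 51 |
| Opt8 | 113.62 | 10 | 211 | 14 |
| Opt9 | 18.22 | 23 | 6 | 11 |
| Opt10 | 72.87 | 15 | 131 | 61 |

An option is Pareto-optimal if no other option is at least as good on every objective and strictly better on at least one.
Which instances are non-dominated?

Opt1, Opt3, Opt4, Opt6, Opt7, Opt8, Opt9, Opt10

Opt1: not dominated.
Opt2: dominated by Opt6 (price 52.83≤55.54, network 24≥15, memory 116≥44, vCPUs 64≥32).
Opt3: not dominated (best price).
Opt4: not dominated.
Opt5: dominated by Opt6 (price 52.83≤56.07, network 24≥8, memory 116≥67, vCPUs 64≥37).
Opt6: not dominated (best network).
Opt7: not dominated.
Opt8: not dominated (best memory).
Opt9: not dominated.
Opt10: not dominated.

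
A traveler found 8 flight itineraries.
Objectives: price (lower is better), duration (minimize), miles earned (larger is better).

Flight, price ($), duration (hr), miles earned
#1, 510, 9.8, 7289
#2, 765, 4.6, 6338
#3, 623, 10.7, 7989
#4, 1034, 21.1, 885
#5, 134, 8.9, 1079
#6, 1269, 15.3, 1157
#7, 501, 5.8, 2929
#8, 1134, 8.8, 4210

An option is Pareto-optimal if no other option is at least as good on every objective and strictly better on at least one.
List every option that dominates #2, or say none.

#1: worse on duration (9.8 vs 4.6).
#3: worse on duration (10.7 vs 4.6).
#4: worse on price (1034 vs 765).
#5: worse on duration (8.9 vs 4.6).
#6: worse on price (1269 vs 765).
#7: worse on duration (5.8 vs 4.6).
#8: worse on price (1134 vs 765).
No option dominates #2.

none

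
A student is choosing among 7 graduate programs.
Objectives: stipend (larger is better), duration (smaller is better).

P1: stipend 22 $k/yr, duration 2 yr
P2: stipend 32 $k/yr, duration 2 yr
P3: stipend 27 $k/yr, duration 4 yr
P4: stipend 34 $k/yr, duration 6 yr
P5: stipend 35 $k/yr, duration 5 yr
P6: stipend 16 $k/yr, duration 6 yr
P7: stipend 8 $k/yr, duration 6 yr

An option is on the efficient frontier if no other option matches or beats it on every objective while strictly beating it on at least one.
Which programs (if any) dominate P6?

P1: stipend 22≥16, duration 2≤6 — dominates P6.
P2: stipend 32≥16, duration 2≤6 — dominates P6.
P3: stipend 27≥16, duration 4≤6 — dominates P6.
P4: stipend 34≥16, duration 6≤6 — dominates P6.
P5: stipend 35≥16, duration 5≤6 — dominates P6.
Others (P7) are each worse than P6 on at least one objective.

P1, P2, P3, P4, P5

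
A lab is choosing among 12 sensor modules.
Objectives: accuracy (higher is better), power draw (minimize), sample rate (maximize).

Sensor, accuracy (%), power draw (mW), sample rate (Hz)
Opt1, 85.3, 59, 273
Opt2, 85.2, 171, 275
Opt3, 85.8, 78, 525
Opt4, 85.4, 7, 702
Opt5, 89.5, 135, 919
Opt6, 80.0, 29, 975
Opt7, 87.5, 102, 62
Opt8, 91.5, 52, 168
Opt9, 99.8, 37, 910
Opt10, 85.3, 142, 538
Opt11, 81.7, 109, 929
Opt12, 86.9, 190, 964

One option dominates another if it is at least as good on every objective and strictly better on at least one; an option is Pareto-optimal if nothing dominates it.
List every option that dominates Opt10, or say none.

Opt4: accuracy 85.4≥85.3, power draw 7≤142, sample rate 702≥538 — dominates Opt10.
Opt5: accuracy 89.5≥85.3, power draw 135≤142, sample rate 919≥538 — dominates Opt10.
Opt9: accuracy 99.8≥85.3, power draw 37≤142, sample rate 910≥538 — dominates Opt10.
Others (Opt1, Opt2, Opt3, Opt6, Opt7, Opt8, Opt11, Opt12) are each worse than Opt10 on at least one objective.

Opt4, Opt5, Opt9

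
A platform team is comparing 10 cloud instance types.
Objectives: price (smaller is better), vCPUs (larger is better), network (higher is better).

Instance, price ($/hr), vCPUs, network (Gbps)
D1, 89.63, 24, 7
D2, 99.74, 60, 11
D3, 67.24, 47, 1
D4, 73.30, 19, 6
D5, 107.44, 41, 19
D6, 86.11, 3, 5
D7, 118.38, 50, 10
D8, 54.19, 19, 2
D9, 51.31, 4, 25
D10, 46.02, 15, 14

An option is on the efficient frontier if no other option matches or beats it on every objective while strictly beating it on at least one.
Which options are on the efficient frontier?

D1: not dominated.
D2: not dominated (best vCPUs).
D3: not dominated.
D4: not dominated.
D5: not dominated.
D6: dominated by D4 (price 73.30≤86.11, vCPUs 19≥3, network 6≥5).
D7: dominated by D2 (price 99.74≤118.38, vCPUs 60≥50, network 11≥10).
D8: not dominated.
D9: not dominated (best network).
D10: not dominated (best price).

D1, D2, D3, D4, D5, D8, D9, D10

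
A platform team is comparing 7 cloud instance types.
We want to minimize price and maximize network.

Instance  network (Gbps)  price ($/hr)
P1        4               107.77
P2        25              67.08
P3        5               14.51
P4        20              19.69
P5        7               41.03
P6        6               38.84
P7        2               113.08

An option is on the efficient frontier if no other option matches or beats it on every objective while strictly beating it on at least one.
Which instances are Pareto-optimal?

P1: dominated by P2 (network 25≥4, price 67.08≤107.77).
P2: not dominated (best network).
P3: not dominated (best price).
P4: not dominated.
P5: dominated by P4 (network 20≥7, price 19.69≤41.03).
P6: dominated by P4 (network 20≥6, price 19.69≤38.84).
P7: dominated by P1 (network 4≥2, price 107.77≤113.08).

P2, P3, P4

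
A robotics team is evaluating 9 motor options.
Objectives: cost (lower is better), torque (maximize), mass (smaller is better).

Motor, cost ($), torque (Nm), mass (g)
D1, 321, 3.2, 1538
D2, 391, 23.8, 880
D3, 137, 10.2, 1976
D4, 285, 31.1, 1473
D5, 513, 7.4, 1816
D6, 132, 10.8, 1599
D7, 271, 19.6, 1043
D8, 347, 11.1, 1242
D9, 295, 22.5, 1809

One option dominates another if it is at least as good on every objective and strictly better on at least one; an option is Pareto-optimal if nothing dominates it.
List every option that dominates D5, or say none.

D2: cost 391≤513, torque 23.8≥7.4, mass 880≤1816 — dominates D5.
D4: cost 285≤513, torque 31.1≥7.4, mass 1473≤1816 — dominates D5.
D6: cost 132≤513, torque 10.8≥7.4, mass 1599≤1816 — dominates D5.
D7: cost 271≤513, torque 19.6≥7.4, mass 1043≤1816 — dominates D5.
D8: cost 347≤513, torque 11.1≥7.4, mass 1242≤1816 — dominates D5.
D9: cost 295≤513, torque 22.5≥7.4, mass 1809≤1816 — dominates D5.
Others (D1, D3) are each worse than D5 on at least one objective.

D2, D4, D6, D7, D8, D9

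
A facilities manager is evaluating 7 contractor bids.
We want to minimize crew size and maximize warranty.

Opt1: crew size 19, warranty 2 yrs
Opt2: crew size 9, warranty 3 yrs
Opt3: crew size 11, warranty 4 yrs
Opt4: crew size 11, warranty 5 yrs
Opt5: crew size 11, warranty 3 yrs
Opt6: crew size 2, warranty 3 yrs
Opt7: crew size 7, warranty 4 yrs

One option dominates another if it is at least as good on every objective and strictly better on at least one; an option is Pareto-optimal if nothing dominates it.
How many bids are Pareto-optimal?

Opt1: dominated by Opt2 (crew size 9≤19, warranty 3≥2).
Opt2: dominated by Opt6 (crew size 2≤9, warranty 3≥3).
Opt3: dominated by Opt4 (crew size 11≤11, warranty 5≥4).
Opt4: not dominated (best warranty).
Opt5: dominated by Opt2 (crew size 9≤11, warranty 3≥3).
Opt6: not dominated (best crew size).
Opt7: not dominated.
Pareto-optimal: Opt4, Opt6, Opt7 → 3.

3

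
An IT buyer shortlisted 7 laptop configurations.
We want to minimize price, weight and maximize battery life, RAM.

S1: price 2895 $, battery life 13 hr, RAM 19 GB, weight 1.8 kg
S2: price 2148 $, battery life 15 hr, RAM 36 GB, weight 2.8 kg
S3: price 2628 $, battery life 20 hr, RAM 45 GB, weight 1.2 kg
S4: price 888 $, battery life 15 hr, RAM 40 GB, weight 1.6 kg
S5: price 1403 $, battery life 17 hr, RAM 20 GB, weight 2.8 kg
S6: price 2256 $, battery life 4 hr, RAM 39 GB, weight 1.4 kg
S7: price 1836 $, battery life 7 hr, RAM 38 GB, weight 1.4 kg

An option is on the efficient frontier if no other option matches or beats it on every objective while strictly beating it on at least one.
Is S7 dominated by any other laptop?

No

S1: worse on price (2895 vs 1836).
S2: worse on price (2148 vs 1836).
S3: worse on price (2628 vs 1836).
S4: worse on weight (1.6 vs 1.4).
S5: worse on RAM (20 vs 38).
S6: worse on price (2256 vs 1836).
No option is at least as good as S7 on every objective and strictly better on one.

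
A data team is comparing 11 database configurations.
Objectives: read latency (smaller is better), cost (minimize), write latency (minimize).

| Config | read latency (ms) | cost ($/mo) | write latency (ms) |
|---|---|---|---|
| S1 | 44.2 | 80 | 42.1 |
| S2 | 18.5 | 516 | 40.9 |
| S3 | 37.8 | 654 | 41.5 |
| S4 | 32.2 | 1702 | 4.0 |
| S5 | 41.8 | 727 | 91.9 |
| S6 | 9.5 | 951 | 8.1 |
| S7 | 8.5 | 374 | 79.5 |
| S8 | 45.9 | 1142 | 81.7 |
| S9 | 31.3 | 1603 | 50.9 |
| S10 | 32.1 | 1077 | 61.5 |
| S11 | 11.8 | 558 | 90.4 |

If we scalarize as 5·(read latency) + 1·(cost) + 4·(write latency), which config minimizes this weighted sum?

S1

S1: 5·44.2 + 1·80 + 4·42.1 = 469.4
S2: 5·18.5 + 1·516 + 4·40.9 = 772.1
S3: 5·37.8 + 1·654 + 4·41.5 = 1009.0
S4: 5·32.2 + 1·1702 + 4·4.0 = 1879.0
S5: 5·41.8 + 1·727 + 4·91.9 = 1303.6
S6: 5·9.5 + 1·951 + 4·8.1 = 1030.9
S7: 5·8.5 + 1·374 + 4·79.5 = 734.5
S8: 5·45.9 + 1·1142 + 4·81.7 = 1698.3
S9: 5·31.3 + 1·1603 + 4·50.9 = 1963.1
S10: 5·32.1 + 1·1077 + 4·61.5 = 1483.5
S11: 5·11.8 + 1·558 + 4·90.4 = 978.6
Lowest: S1 at 469.4.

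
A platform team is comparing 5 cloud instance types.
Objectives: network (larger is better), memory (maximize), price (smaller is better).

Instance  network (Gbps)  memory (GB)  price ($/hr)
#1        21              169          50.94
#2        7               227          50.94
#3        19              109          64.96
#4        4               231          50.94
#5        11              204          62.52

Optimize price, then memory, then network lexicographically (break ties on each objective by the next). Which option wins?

#4

First minimize price: best is 50.94, kept {#1, #2, #4}.
Then maximize memory: best is 231, kept {#4}.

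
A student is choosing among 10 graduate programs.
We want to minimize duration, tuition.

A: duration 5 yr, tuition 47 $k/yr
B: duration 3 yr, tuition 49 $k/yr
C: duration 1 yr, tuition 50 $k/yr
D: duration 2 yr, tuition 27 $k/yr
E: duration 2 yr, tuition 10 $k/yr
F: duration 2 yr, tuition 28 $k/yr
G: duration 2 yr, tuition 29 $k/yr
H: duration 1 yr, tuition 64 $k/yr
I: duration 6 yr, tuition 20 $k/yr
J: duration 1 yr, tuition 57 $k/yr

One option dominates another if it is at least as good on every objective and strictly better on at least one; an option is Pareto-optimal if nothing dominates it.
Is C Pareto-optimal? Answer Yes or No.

Yes

A: worse on duration (5 vs 1).
B: worse on duration (3 vs 1).
D: worse on duration (2 vs 1).
E: worse on duration (2 vs 1).
F: worse on duration (2 vs 1).
G: worse on duration (2 vs 1).
H: worse on tuition (64 vs 50).
I: worse on duration (6 vs 1).
J: worse on tuition (57 vs 50).
No option is at least as good as C on every objective and strictly better on one.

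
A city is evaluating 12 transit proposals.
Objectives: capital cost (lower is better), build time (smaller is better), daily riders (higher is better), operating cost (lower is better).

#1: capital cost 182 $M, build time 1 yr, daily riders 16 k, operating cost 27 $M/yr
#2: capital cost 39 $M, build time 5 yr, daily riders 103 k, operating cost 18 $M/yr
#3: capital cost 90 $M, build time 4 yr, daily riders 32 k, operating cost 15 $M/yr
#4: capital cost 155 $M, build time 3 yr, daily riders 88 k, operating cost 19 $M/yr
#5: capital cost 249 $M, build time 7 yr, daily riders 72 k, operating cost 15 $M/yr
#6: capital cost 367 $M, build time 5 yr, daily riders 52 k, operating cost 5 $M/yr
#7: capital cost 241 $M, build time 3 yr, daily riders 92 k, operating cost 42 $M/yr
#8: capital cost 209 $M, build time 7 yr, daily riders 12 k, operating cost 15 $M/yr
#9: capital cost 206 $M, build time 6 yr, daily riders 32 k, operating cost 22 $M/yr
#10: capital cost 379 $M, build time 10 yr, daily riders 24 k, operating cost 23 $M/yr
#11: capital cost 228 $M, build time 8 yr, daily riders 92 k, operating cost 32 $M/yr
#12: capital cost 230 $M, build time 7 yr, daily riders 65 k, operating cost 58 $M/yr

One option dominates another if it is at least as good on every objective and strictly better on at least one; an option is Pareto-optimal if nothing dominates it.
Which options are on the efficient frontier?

#1: not dominated (best build time).
#2: not dominated (best capital cost).
#3: not dominated.
#4: not dominated.
#5: not dominated.
#6: not dominated (best operating cost).
#7: not dominated.
#8: dominated by #3 (capital cost 90≤209, build time 4≤7, daily riders 32≥12, operating cost 15≤15).
#9: dominated by #2 (capital cost 39≤206, build time 5≤6, daily riders 103≥32, operating cost 18≤22).
#10: dominated by #2 (capital cost 39≤379, build time 5≤10, daily riders 103≥24, operating cost 18≤23).
#11: dominated by #2 (capital cost 39≤228, build time 5≤8, daily riders 103≥92, operating cost 18≤32).
#12: dominated by #2 (capital cost 39≤230, build time 5≤7, daily riders 103≥65, operating cost 18≤58).

#1, #2, #3, #4, #5, #6, #7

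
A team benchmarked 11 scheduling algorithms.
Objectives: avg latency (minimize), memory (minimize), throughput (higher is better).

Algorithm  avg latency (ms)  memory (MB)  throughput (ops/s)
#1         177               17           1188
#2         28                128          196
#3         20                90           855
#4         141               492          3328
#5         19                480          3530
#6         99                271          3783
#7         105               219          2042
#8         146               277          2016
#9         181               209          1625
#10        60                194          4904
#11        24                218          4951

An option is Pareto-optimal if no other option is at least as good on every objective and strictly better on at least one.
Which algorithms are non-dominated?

#1, #3, #5, #10, #11

#1: not dominated (best memory).
#2: dominated by #3 (avg latency 20≤28, memory 90≤128, throughput 855≥196).
#3: not dominated.
#4: dominated by #5 (avg latency 19≤141, memory 480≤492, throughput 3530≥3328).
#5: not dominated (best avg latency).
#6: dominated by #10 (avg latency 60≤99, memory 194≤271, throughput 4904≥3783).
#7: dominated by #10 (avg latency 60≤105, memory 194≤219, throughput 4904≥2042).
#8: dominated by #6 (avg latency 99≤146, memory 271≤277, throughput 3783≥2016).
#9: dominated by #10 (avg latency 60≤181, memory 194≤209, throughput 4904≥1625).
#10: not dominated.
#11: not dominated (best throughput).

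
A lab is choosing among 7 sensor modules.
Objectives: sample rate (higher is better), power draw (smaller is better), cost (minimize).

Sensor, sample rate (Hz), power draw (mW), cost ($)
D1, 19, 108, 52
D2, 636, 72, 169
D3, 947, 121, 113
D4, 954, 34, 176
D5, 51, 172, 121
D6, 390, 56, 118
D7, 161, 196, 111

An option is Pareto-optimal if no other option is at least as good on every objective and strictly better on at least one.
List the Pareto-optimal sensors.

D1: not dominated (best cost).
D2: not dominated.
D3: not dominated.
D4: not dominated (best sample rate).
D5: dominated by D3 (sample rate 947≥51, power draw 121≤172, cost 113≤121).
D6: not dominated.
D7: not dominated.

D1, D2, D3, D4, D6, D7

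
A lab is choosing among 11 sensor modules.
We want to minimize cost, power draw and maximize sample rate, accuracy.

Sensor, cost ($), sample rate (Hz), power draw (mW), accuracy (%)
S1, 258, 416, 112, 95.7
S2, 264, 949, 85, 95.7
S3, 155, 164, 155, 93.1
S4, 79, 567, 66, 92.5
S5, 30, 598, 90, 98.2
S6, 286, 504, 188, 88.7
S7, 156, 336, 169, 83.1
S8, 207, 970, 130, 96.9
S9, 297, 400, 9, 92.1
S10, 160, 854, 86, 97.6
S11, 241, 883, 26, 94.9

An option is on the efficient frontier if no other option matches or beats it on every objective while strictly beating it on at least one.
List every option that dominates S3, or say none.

S5

S5: cost 30≤155, sample rate 598≥164, power draw 90≤155, accuracy 98.2≥93.1 — dominates S3.
Others (S1, S2, S4, S6, S7, S8, S9, S10, S11) are each worse than S3 on at least one objective.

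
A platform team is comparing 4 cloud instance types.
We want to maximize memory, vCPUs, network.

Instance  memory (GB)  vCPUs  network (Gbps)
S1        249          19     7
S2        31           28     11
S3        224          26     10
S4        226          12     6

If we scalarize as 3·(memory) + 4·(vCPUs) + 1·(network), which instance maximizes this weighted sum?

S1: 3·249 + 4·19 + 1·7 = 830
S2: 3·31 + 4·28 + 1·11 = 216
S3: 3·224 + 4·26 + 1·10 = 786
S4: 3·226 + 4·12 + 1·6 = 732
Highest: S1 at 830.

S1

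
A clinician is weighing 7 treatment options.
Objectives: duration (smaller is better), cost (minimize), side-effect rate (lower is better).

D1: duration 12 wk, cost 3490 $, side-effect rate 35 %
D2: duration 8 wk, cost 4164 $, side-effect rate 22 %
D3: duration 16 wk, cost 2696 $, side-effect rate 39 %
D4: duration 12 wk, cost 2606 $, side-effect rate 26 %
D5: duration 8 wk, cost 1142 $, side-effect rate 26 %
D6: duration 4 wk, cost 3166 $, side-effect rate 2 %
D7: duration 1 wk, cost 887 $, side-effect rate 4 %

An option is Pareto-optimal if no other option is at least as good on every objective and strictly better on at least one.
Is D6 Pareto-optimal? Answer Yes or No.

Yes

D1: worse on duration (12 vs 4).
D2: worse on duration (8 vs 4).
D3: worse on duration (16 vs 4).
D4: worse on duration (12 vs 4).
D5: worse on duration (8 vs 4).
D7: worse on side-effect rate (4 vs 2).
No option is at least as good as D6 on every objective and strictly better on one.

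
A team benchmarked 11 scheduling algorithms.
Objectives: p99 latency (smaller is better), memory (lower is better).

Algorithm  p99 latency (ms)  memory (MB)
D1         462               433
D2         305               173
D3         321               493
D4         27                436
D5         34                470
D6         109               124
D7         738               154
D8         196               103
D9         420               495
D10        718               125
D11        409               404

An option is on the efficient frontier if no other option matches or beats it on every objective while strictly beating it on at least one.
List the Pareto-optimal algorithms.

D1: dominated by D2 (p99 latency 305≤462, memory 173≤433).
D2: dominated by D6 (p99 latency 109≤305, memory 124≤173).
D3: dominated by D2 (p99 latency 305≤321, memory 173≤493).
D4: not dominated (best p99 latency).
D5: dominated by D4 (p99 latency 27≤34, memory 436≤470).
D6: not dominated.
D7: dominated by D6 (p99 latency 109≤738, memory 124≤154).
D8: not dominated (best memory).
D9: dominated by D2 (p99 latency 305≤420, memory 173≤495).
D10: dominated by D6 (p99 latency 109≤718, memory 124≤125).
D11: dominated by D2 (p99 latency 305≤409, memory 173≤404).

D4, D6, D8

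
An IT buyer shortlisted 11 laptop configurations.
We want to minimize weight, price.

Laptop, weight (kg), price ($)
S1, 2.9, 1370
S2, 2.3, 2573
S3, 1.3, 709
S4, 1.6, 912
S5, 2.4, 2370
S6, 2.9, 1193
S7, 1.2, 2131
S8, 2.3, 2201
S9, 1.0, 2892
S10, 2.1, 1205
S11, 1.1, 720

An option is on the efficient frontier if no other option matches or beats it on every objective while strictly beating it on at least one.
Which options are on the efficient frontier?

S1: dominated by S3 (weight 1.3≤2.9, price 709≤1370).
S2: dominated by S3 (weight 1.3≤2.3, price 709≤2573).
S3: not dominated (best price).
S4: dominated by S3 (weight 1.3≤1.6, price 709≤912).
S5: dominated by S3 (weight 1.3≤2.4, price 709≤2370).
S6: dominated by S3 (weight 1.3≤2.9, price 709≤1193).
S7: dominated by S11 (weight 1.1≤1.2, price 720≤2131).
S8: dominated by S3 (weight 1.3≤2.3, price 709≤2201).
S9: not dominated (best weight).
S10: dominated by S3 (weight 1.3≤2.1, price 709≤1205).
S11: not dominated.

S3, S9, S11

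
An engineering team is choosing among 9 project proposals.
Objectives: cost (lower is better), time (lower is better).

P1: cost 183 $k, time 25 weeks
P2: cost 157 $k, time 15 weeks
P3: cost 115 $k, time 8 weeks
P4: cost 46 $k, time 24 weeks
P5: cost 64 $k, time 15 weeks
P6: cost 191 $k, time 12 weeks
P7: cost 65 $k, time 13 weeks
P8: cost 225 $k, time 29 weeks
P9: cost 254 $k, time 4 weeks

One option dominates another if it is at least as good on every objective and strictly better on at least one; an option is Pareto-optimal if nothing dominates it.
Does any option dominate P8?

Yes

P1 vs P8: cost 183≤225, time 25≤29 — P1 is at least as good on every objective and strictly better on at least one, so P1 dominates P8.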